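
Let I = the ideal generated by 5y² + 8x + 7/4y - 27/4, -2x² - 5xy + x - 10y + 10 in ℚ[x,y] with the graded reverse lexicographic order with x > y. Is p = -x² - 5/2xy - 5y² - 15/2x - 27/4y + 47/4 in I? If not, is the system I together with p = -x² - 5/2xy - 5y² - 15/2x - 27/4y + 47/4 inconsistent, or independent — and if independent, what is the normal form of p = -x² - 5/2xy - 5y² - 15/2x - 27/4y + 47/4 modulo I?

-x² - 5/2xy - 5y² - 15/2x - 27/4y + 47/4 lies in I (it reduces to 0).

First compute the reduced Gröbner basis of I by Buchberger's algorithm.
f_1 = 5y² + 8x + 7/4y - 27/4, LT = y².
f_2 = -2x² - 5xy + x - 10y + 10, LT = x².

The S-polynomials (S(f_1,f_2)) all reduce to 0 modulo the current basis, so we have a Gröbner basis.
Inter-reduce: drop elements whose leading term is divisible by another's, tail-reduce, and make monic.
Reduced Gröbner basis: {x² + 5/2xy - ½x + 5y - 5, y² + 8/5x + 7/20y - 27/20}.
Label its elements g_1 = x² + 5/2xy - ½x + 5y - 5, g_2 = y² + 8/5x + 7/20y - 27/20.

Reduce p = -x² - 5/2xy - 5y² - 15/2x - 27/4y + 47/4 modulo G:
  leading term x²: subtract (-1)·g_1 from -x² - 5/2xy - 5y² - 15/2x - 27/4y + 47/4 → -5y² - 8x - 7/4y + 27/4
  leading term y²: subtract (-5)·g_2 from -5y² - 8x - 7/4y + 27/4 → 0
  normal form = 0.
Since the normal form is 0, p ∈ I.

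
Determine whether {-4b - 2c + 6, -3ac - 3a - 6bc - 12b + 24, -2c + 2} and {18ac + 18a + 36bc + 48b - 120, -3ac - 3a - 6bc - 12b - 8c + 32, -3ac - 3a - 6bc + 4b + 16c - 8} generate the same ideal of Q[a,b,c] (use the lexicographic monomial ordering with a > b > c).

Two ideals are equal iff their reduced Gröbner bases coincide (the reduced basis is unique for a fixed ordering).
Buchberger on the first generating set:
f_1 = -4b - 2c + 6, LT = b.
f_2 = -3ac - 3a - 6bc - 12b + 24, LT = ac.
f_3 = -2c + 2, LT = c.

S(f_2,f_3): lcm = ac. S = 2a + 2bc + 4b - 8.
  leading term a: no divisor's leading term divides it; move 2a to the remainder.
  leading term bc: subtract (-\tfrac{1}{2}c)·f_1 from 2bc + 4b - 8 → 4b - c^{2} + 3c - 8
  leading term b: subtract (-1)·f_1 from 4b - c^{2} + 3c - 8 → -c^{2} + c - 2
  leading term c^{2}: subtract (\tfrac{1}{2}c)·f_3 from -c^{2} + c - 2 → -2
  leading term 1: no divisor's leading term divides it; move -2 to the remainder.
  remainder 2a - 2 ≠ 0; add g_4 = 2a - 2 to the basis.

The other S-polynomials (S(f_1,f_2), S(f_1,f_3), S(f_1,g_4), S(f_2,g_4), S(f_3,g_4)) all reduce to 0 modulo the current basis, so we have a Gröbner basis.
Inter-reduce: drop elements whose leading term is divisible by another's, tail-reduce, and make monic.
Reduced Gröbner basis: {a - 1, b - 1, c - 1}.

Buchberger on the second generating set:
h_1 = 18ac + 18a + 36bc + 48b - 120, LT = ac.
h_2 = -3ac - 3a - 6bc - 12b - 8c + 32, LT = ac.
h_3 = -3ac - 3a - 6bc + 4b + 16c - 8, LT = ac.

S(h_1,h_2): lcm = ac. S = -\tfrac{4}{3}b - \tfrac{8}{3}c + 4.
  leading term b: no divisor's leading term divides it; move -\tfrac{4}{3}b to the remainder.
  leading term c: no divisor's leading term divides it; move -\tfrac{8}{3}c to the remainder.
  leading term 1: no divisor's leading term divides it; move 4 to the remainder.
  remainder -\tfrac{4}{3}b - \tfrac{8}{3}c + 4 ≠ 0; add k_4 = -\tfrac{4}{3}b - \tfrac{8}{3}c + 4 to the basis.

S(h_1,h_3): lcm = ac. S = 4b + \tfrac{16}{3}c - \tfrac{28}{3}.
  leading term b: subtract (-3)·k_4 from 4b + \tfrac{16}{3}c - \tfrac{28}{3} → -\tfrac{8}{3}c + \tfrac{8}{3}
  leading term c: no divisor's leading term divides it; move -\tfrac{8}{3}c to the remainder.
  leading term 1: no divisor's leading term divides it; move \tfrac{8}{3} to the remainder.
  remainder -\tfrac{8}{3}c + \tfrac{8}{3} ≠ 0; add k_5 = -\tfrac{8}{3}c + \tfrac{8}{3} to the basis.

S(h_1,k_5): lcm = ac. S = 2a + 2bc + \tfrac{8}{3}b - \tfrac{20}{3}.
  leading term a: no divisor's leading term divides it; move 2a to the remainder.
  leading term bc: subtract (-\tfrac{3}{2}c)·k_4 from 2bc + \tfrac{8}{3}b - \tfrac{20}{3} → \tfrac{8}{3}b - 4c^{2} + 6c - \tfrac{20}{3}
  leading term b: subtract (-2)·k_4 from \tfrac{8}{3}b - 4c^{2} + 6c - \tfrac{20}{3} → -4c^{2} + \tfrac{2}{3}c + \tfrac{4}{3}
  leading term c^{2}: subtract (\tfrac{3}{2}c)·k_5 from -4c^{2} + \tfrac{2}{3}c + \tfrac{4}{3} → -\tfrac{10}{3}c + \tfrac{4}{3}
  leading term c: subtract (\tfrac{5}{4})·k_5 from -\tfrac{10}{3}c + \tfrac{4}{3} → -2
  leading term 1: no divisor's leading term divides it; move -2 to the remainder.
  remainder 2a - 2 ≠ 0; add k_6 = 2a - 2 to the basis.

The other S-polynomials (S(h_2,h_3), S(h_1,k_4), S(h_2,k_4), S(h_3,k_4), S(h_2,k_5), S(h_3,k_5), S(k_4,k_5), S(h_1,k_6), S(h_2,k_6), S(h_3,k_6), S(k_4,k_6), S(k_5,k_6)) all reduce to 0 modulo the current basis, so we have a Gröbner basis.
Inter-reduce: drop elements whose leading term is divisible by another's, tail-reduce, and make monic.
Reduced Gröbner basis: {a - 1, b - 1, c - 1}.

Same reduced basis, so the two generating sets span the same ideal.

Yes, the ideals are equal.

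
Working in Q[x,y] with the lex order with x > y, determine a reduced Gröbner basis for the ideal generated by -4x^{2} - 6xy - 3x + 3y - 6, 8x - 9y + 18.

f_1 = -4x^{2} - 6xy - 3x + 3y - 6, LT = x^{2}.
f_2 = 8x - 9y + 18, LT = x.

S(f_1,f_2): lcm = x^{2}. S = \tfrac{21}{8}xy - \tfrac{3}{2}x - \tfrac{3}{4}y + \tfrac{3}{2}.
  leading term xy: subtract (\tfrac{21}{64}y)·f_2 from \tfrac{21}{8}xy - \tfrac{3}{2}x - \tfrac{3}{4}y + \tfrac{3}{2} → -\tfrac{3}{2}x + \tfrac{189}{64}y^{2} - \tfrac{213}{32}y + \tfrac{3}{2}
  leading term x: subtract (-\tfrac{3}{16})·f_2 from -\tfrac{3}{2}x + \tfrac{189}{64}y^{2} - \tfrac{213}{32}y + \tfrac{3}{2} → \tfrac{189}{64}y^{2} - \tfrac{267}{32}y + \tfrac{39}{8}
  leading term y^{2}: no divisor's leading term divides it; move \tfrac{189}{64}y^{2} to the remainder.
  leading term y: no divisor's leading term divides it; move -\tfrac{267}{32}y to the remainder.
  leading term 1: no divisor's leading term divides it; move \tfrac{39}{8} to the remainder.
  remainder \tfrac{189}{64}y^{2} - \tfrac{267}{32}y + \tfrac{39}{8} ≠ 0; add g_3 = \tfrac{189}{64}y^{2} - \tfrac{267}{32}y + \tfrac{39}{8} to the basis.

S(f_1,g_3): leading monomials are coprime, so the S-polynomial reduces to 0 (Buchberger's first criterion).
S(f_2,g_3): leading monomials are coprime, so the S-polynomial reduces to 0 (Buchberger's first criterion).
Every S-polynomial of the final basis reduces to 0, so we have a Gröbner basis.
Inter-reduce: drop elements whose leading term is divisible by another's, tail-reduce, and make monic.

G = {x - \tfrac{9}{8}y + \tfrac{9}{4}, y^{2} - \tfrac{178}{63}y + \tfrac{104}{63}}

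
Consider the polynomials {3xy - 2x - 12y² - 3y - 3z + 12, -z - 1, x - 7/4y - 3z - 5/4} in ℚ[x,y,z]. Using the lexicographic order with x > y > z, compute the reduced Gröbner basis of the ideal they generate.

G = {x - 7/4y + 7/4, y² + 47/27y - 74/27, z + 1}

f_1 = 3xy - 2x - 12y² - 3y - 3z + 12, LT = xy.
f_2 = -z - 1, LT = z.
f_3 = x - 7/4y - 3z - 5/4, LT = x.

S(f_1,f_3): lcm = xy. S = -⅔x - 9/4y² + 3yz + ¼y - z + 4.
  reduce S modulo (f_1, f_2, f_3):
  remainder -9/4y² - 47/12y + 37/6 ≠ 0; add g_4 = -9/4y² - 47/12y + 37/6 to the basis.

The other S-polynomials (S(f_1,f_2), S(f_2,f_3), S(f_1,g_4), S(f_2,g_4), S(f_3,g_4)) all reduce to 0 modulo the current basis, so we have a Gröbner basis.
Inter-reduce: drop elements whose leading term is divisible by another's, tail-reduce, and make monic.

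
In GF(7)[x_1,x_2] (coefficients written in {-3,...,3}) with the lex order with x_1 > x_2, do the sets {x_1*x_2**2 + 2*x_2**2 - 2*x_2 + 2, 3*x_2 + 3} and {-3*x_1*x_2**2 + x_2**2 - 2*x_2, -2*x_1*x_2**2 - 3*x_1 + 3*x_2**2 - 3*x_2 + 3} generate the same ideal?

No, the ideals differ.

Equality of ideals is decidable: compute both reduced Gröbner bases (unique for the ordering) and check whether they agree.
Buchberger on the first generating set:
f_1 = x_1*x_2**2 + 2*x_2**2 - 2*x_2 + 2, LT = x_1*x_2**2.
f_2 = 3*x_2 + 3, LT = x_2.

S(f_1,f_2): lcm = x_1*x_2**2. S = -x_1*x_2 + 2*x_2**2 - 2*x_2 + 2.
  leading term x_1*x_2: subtract (2*x_1)·f_2 from -x_1*x_2 + 2*x_2**2 - 2*x_2 + 2 → x_1 + 2*x_2**2 - 2*x_2 + 2
  leading term x_1: no divisor's leading term divides it; move x_1 to the remainder.
  leading term x_2**2: subtract (3*x_2)·f_2 from 2*x_2**2 - 2*x_2 + 2 → 3*x_2 + 2
  leading term x_2: subtract (1)·f_2 from 3*x_2 + 2 → -1
  leading term 1: no divisor's leading term divides it; move -1 to the remainder.
  remainder x_1 - 1 ≠ 0; add g_3 = x_1 - 1 to the basis.

S(f_1,g_3): lcm = x_1*x_2**2. S = 3*x_2**2 - 2*x_2 + 2.
  leading term x_2**2: subtract (x_2)·f_2 from 3*x_2**2 - 2*x_2 + 2 → 2*x_2 + 2
  leading term x_2: subtract (3)·f_2 from 2*x_2 + 2 → 0
  remainder 0.

S(f_2,g_3): leading monomials are coprime, so the S-polynomial reduces to 0 (Buchberger's first criterion).
Every S-polynomial of the final basis reduces to 0, so we have a Gröbner basis.
Inter-reduce: drop elements whose leading term is divisible by another's, tail-reduce, and make monic.
Reduced Gröbner basis: {x_1 - 1, x_2 + 1}.

Buchberger on the second generating set:
h_1 = -3*x_1*x_2**2 + x_2**2 - 2*x_2, LT = x_1*x_2**2.
h_2 = -2*x_1*x_2**2 - 3*x_1 + 3*x_2**2 - 3*x_2 + 3, LT = x_1*x_2**2.

S(h_1,h_2): lcm = x_1*x_2**2. S = 2*x_1 - 2*x_2 - 2.
  leading term x_1: no divisor's leading term divides it; move 2*x_1 to the remainder.
  leading term x_2: no divisor's leading term divides it; move -2*x_2 to the remainder.
  leading term 1: no divisor's leading term divides it; move -2 to the remainder.
  remainder 2*x_1 - 2*x_2 - 2 ≠ 0; add k_3 = 2*x_1 - 2*x_2 - 2 to the basis.

S(h_1,k_3): lcm = x_1*x_2**2. S = x_2**3 + 3*x_2**2 + 3*x_2.
  leading term x_2**3: no divisor's leading term divides it; move x_2**3 to the remainder.
  leading term x_2**2: no divisor's leading term divides it; move 3*x_2**2 to the remainder.
  leading term x_2: no divisor's leading term divides it; move 3*x_2 to the remainder.
  remainder x_2**3 + 3*x_2**2 + 3*x_2 ≠ 0; add k_4 = x_2**3 + 3*x_2**2 + 3*x_2 to the basis.

S(h_2,k_3): lcm = x_1*x_2**2. S = -2*x_1 + x_2**3 + 3*x_2**2 - 2*x_2 + 2.
  leading term x_1: subtract (-1)·k_3 from -2*x_1 + x_2**3 + 3*x_2**2 - 2*x_2 + 2 → x_2**3 + 3*x_2**2 + 3*x_2
  leading term x_2**3: subtract (1)·k_4 from x_2**3 + 3*x_2**2 + 3*x_2 → 0
  remainder 0.

S(h_1,k_4): lcm = x_1*x_2**3. S = -3*x_1*x_2**2 - 3*x_1*x_2 + 2*x_2**3 + 3*x_2**2.
  leading term x_1*x_2**2: subtract (1)·h_1 from -3*x_1*x_2**2 - 3*x_1*x_2 + 2*x_2**3 + 3*x_2**2 → -3*x_1*x_2 + 2*x_2**3 + 2*x_2**2 + 2*x_2
  leading term x_1*x_2: subtract (2*x_2)·k_3 from -3*x_1*x_2 + 2*x_2**3 + 2*x_2**2 + 2*x_2 → 2*x_2**3 - x_2**2 - x_2
  leading term x_2**3: subtract (2)·k_4 from 2*x_2**3 - x_2**2 - x_2 → 0
  remainder 0.

S(h_2,k_4): lcm = x_1*x_2**3. S = -3*x_1*x_2**2 + 2*x_1*x_2 + 2*x_2**3 - 2*x_2**2 + 2*x_2.
  leading term x_1*x_2**2: subtract (1)·h_1 from -3*x_1*x_2**2 + 2*x_1*x_2 + 2*x_2**3 - 2*x_2**2 + 2*x_2 → 2*x_1*x_2 + 2*x_2**3 - 3*x_2**2 - 3*x_2
  leading term x_1*x_2: subtract (x_2)·k_3 from 2*x_1*x_2 + 2*x_2**3 - 3*x_2**2 - 3*x_2 → 2*x_2**3 - x_2**2 - x_2
  leading term x_2**3: subtract (2)·k_4 from 2*x_2**3 - x_2**2 - x_2 → 0
  remainder 0.

S(k_3,k_4): leading monomials are coprime, so the S-polynomial reduces to 0 (Buchberger's first criterion).
Every S-polynomial of the final basis reduces to 0, so we have a Gröbner basis.
Inter-reduce: drop elements whose leading term is divisible by another's, tail-reduce, and make monic.
Reduced Gröbner basis: {x_1 - x_2 - 1, x_2**3 + 3*x_2**2 + 3*x_2}.

Since the reduced bases disagree, the two ideals are not the same.
The choice of monomial ordering does not affect the verdict — as long as both bases are computed under the same ordering, their equality decides ideal equality.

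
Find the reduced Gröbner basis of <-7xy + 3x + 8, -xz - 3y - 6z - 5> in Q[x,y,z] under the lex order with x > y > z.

f_1 = -7xy + 3x + 8, LT = xy.
f_2 = -xz - 3y - 6z - 5, LT = xz.

S(f_1,f_2): lcm = xyz. S = -3/7xz - 3y^2 - 6yz - 5y - 8/7z.
  leading term xz: subtract (3/7)·f_2 from -3/7xz - 3y^2 - 6yz - 5y - 8/7z → -3y^2 - 6yz - 26/7y + 10/7z + 15/7
  leading term y^2: no divisor's leading term divides it; move -3y^2 to the remainder.
  leading term yz: no divisor's leading term divides it; move -6yz to the remainder.
  leading term y: no divisor's leading term divides it; move -26/7y to the remainder.
  leading term z: no divisor's leading term divides it; move 10/7z to the remainder.
  leading term 1: no divisor's leading term divides it; move 15/7 to the remainder.
  remainder -3y^2 - 6yz - 26/7y + 10/7z + 15/7 ≠ 0; add g_3 = -3y^2 - 6yz - 26/7y + 10/7z + 15/7 to the basis.

The other S-polynomials (S(f_1,g_3), S(f_2,g_3)) all reduce to 0 modulo the current basis, so we have a Gröbner basis.

G = {xy - 3/7x - 8/7, xz + 3y + 6z + 5, y^2 + 2yz + 26/21y - 10/21z - 5/7}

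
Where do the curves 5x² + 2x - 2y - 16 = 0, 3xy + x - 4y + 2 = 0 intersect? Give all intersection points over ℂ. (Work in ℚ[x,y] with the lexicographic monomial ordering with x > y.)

Compute a lex Gröbner basis by Buchberger's algorithm.
f_1 = 5x² + 2x - 2y - 16, LT = x².
f_2 = 3xy + x - 4y + 2, LT = xy.

S(f_1,f_2): lcm = x²y. S = -⅓x² + 26/15xy - ⅔x - ⅖y² - 16/5y.
  leading term x²: subtract (-1/15)·f_1 from -⅓x² + 26/15xy - ⅔x - ⅖y² - 16/5y → 26/15xy - 8/15x - ⅖y² - 10/3y - 16/15
  leading term xy: subtract (26/45)·f_2 from 26/15xy - 8/15x - ⅖y² - 10/3y - 16/15 → -10/9x - ⅖y² - 46/45y - 20/9
  leading term x: no divisor's leading term divides it; move -10/9x to the remainder.
  leading term y²: no divisor's leading term divides it; move -⅖y² to the remainder.
  leading term y: no divisor's leading term divides it; move -46/45y to the remainder.
  leading term 1: no divisor's leading term divides it; move -20/9 to the remainder.
  remainder -10/9x - ⅖y² - 46/45y - 20/9 ≠ 0; add h_3 = -10/9x - ⅖y² - 46/45y - 20/9 to the basis.

S(f_2,h_3): lcm = xy. S = ⅓x - 9/25y³ - 23/25y² - 10/3y + ⅔.
  leading term x: subtract (-3/10)·h_3 from ⅓x - 9/25y³ - 23/25y² - 10/3y + ⅔ → -9/25y³ - 26/25y² - 91/25y
  leading term y³: no divisor's leading term divides it; move -9/25y³ to the remainder.
  leading term y²: no divisor's leading term divides it; move -26/25y² to the remainder.
  leading term y: no divisor's leading term divides it; move -91/25y to the remainder.
  remainder -9/25y³ - 26/25y² - 91/25y ≠ 0; add h_4 = -9/25y³ - 26/25y² - 91/25y to the basis.

The other S-polynomials (S(f_1,h_3), S(f_1,h_4), S(f_2,h_4), S(h_3,h_4)) all reduce to 0 modulo the current basis, so we have a Gröbner basis.
Inter-reduce: drop elements whose leading term is divisible by another's, tail-reduce, and make monic.
Reduced Gröbner basis: {x + 9/25y² + 23/25y + 2, y³ + 26/9y² + 91/9y}.

A lex Gröbner basis eliminates variables successively. Here y³ + 26/9y² + 91/9y depends only on y, with roots {0, -13/9 - 5*sqrt(26)*I/9, -13/9 + 5*sqrt(26)*I/9}; lifting each root through the earlier basis elements recovers the full solutions.
  y = 0: the earlier basis element becomes x + 2 = 0, giving x = -2 — point (-2, 0).
  y = -13/9 - 5*sqrt(26)*I/9: the earlier basis element becomes x - 22/15 + sqrt(26)*I/15 = 0, giving x = 22/15 - sqrt(26)*I/15 — point (22/15 - sqrt(26)*I/15, -13/9 - 5*sqrt(26)*I/9).
  y = -13/9 + 5*sqrt(26)*I/9: the earlier basis element becomes x - 22/15 - sqrt(26)*I/15 = 0, giving x = 22/15 + sqrt(26)*I/15 — point (22/15 + sqrt(26)*I/15, -13/9 + 5*sqrt(26)*I/9).
Check: every point annihilates each of the original generators.

{(-2, 0), (22/15 - sqrt(26)*I/15, -13/9 - 5*sqrt(26)*I/9), (22/15 + sqrt(26)*I/15, -13/9 + 5*sqrt(26)*I/9)}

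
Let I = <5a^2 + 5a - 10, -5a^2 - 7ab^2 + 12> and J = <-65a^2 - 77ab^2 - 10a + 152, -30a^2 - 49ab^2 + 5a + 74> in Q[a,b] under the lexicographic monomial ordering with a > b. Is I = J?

Since reduced Gröbner bases are canonical representatives of ideals under a given ordering, it suffices to compute and compare them.
Buchberger on the first generating set:
f_1 = 5a^2 + 5a - 10, LT = a^2.
f_2 = -5a^2 - 7ab^2 + 12, LT = a^2.

S(f_1,f_2): lcm = a^2. S = -7/5ab^2 + a + 2/5.
  reduce S modulo (f_1, f_2):
  remainder -7/5ab^2 + a + 2/5 ≠ 0; add g_3 = -7/5ab^2 + a + 2/5 to the basis.

S(f_1,g_3): lcm = a^2b^2. S = 5/7a^2 + ab^2 + 2/7a - 2b^2.
  reduce S modulo (f_1, f_2, g_3):
  remainder 2/7a - 2b^2 + 12/7 ≠ 0; add g_4 = 2/7a - 2b^2 + 12/7 to the basis.

S(g_3,g_4): lcm = ab^2. S = -5/7a + 7b^4 - 6b^2 - 2/7.
  reduce S modulo (f_1, f_2, g_3, g_4):
  remainder 7b^4 - 11b^2 + 4 ≠ 0; add g_5 = 7b^4 - 11b^2 + 4 to the basis.

The other S-polynomials (S(f_2,g_3), S(f_1,g_4), S(f_2,g_4), S(f_1,g_5), S(f_2,g_5), S(g_3,g_5), S(g_4,g_5)) all reduce to 0 modulo the current basis, so we have a Gröbner basis.
Inter-reduce: drop elements whose leading term is divisible by another's, tail-reduce, and make monic.
Reduced Gröbner basis: {a - 7b^2 + 6, b^4 - 11/7b^2 + 4/7}.

Buchberger on the second generating set:
h_1 = -65a^2 - 77ab^2 - 10a + 152, LT = a^2.
h_2 = -30a^2 - 49ab^2 + 5a + 74, LT = a^2.

S(h_1,h_2): lcm = a^2. S = -35/78ab^2 + 25/78a + 5/39.
  reduce S modulo (h_1, h_2):
  remainder -35/78ab^2 + 25/78a + 5/39 ≠ 0; add k_3 = -35/78ab^2 + 25/78a + 5/39 to the basis.

S(h_1,k_3): lcm = a^2b^2. S = 5/7a^2 + 77/65ab^4 + 2/13ab^2 + 2/7a - 152/65b^2.
  reduce S modulo (h_1, h_2, k_3):
  remainder 2/7a - 2b^2 + 12/7 ≠ 0; add k_4 = 2/7a - 2b^2 + 12/7 to the basis.

S(k_3,k_4): lcm = ab^2. S = -5/7a + 7b^4 - 6b^2 - 2/7.
  reduce S modulo (h_1, h_2, k_3, k_4):
  remainder 7b^4 - 11b^2 + 4 ≠ 0; add k_5 = 7b^4 - 11b^2 + 4 to the basis.

The other S-polynomials (S(h_2,k_3), S(h_1,k_4), S(h_2,k_4), S(h_1,k_5), S(h_2,k_5), S(k_3,k_5), S(k_4,k_5)) all reduce to 0 modulo the current basis, so we have a Gröbner basis.
Inter-reduce: drop elements whose leading term is divisible by another's, tail-reduce, and make monic.
Reduced Gröbner basis: {a - 7b^2 + 6, b^4 - 11/7b^2 + 4/7}.

Same reduced basis, so the two generating sets span the same ideal.

Yes, the ideals are equal.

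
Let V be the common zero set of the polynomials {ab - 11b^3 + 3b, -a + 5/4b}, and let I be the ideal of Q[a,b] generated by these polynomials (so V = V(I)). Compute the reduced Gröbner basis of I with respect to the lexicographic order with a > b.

f_1 = ab - 11b^3 + 3b, LT = ab.
f_2 = -a + 5/4b, LT = a.

S(f_1,f_2): lcm = ab. S = -11b^3 + 5/4b^2 + 3b.
  reduce S modulo (f_1, f_2):
  remainder -11b^3 + 5/4b^2 + 3b ≠ 0; add g_3 = -11b^3 + 5/4b^2 + 3b to the basis.

The other S-polynomials (S(f_1,g_3), S(f_2,g_3)) all reduce to 0 modulo the current basis, so we have a Gröbner basis.
Inter-reduce: drop elements whose leading term is divisible by another's, tail-reduce, and make monic.

G = {a - 5/4b, b^3 - 5/44b^2 - 3/11b}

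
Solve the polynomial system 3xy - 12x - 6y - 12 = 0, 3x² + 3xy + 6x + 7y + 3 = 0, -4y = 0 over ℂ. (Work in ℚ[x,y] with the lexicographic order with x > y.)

{(-1, 0)}

Compute a lex Gröbner basis by Buchberger's algorithm.
f_1 = 3xy - 12x - 6y - 12, LT = xy.
f_2 = 3x² + 3xy + 6x + 7y + 3, LT = x².
f_3 = -4y, LT = y.

S(f_1,f_2): lcm = x²y. S = -4x² - xy² - 4xy - 4x - 7/3y² - y.
  reduce S modulo (f_1, f_2, f_3):
  remainder -12x - 12 ≠ 0; add h_4 = -12x - 12 to the basis.

The other S-polynomials (S(f_1,f_3), S(f_2,f_3), S(f_1,h_4), S(f_2,h_4), S(f_3,h_4)) all reduce to 0 modulo the current basis, so we have a Gröbner basis.
Inter-reduce: drop elements whose leading term is divisible by another's, tail-reduce, and make monic.
Reduced Gröbner basis: {x + 1, y}.

Since the basis is lex-ordered, y is univariate in y. Its roots are {0}. Back-substituting each root into the other basis elements fixes the other coordinates.
  y = 0: the earlier basis element becomes x + 1 = 0, giving x = -1 — point (-1, 0).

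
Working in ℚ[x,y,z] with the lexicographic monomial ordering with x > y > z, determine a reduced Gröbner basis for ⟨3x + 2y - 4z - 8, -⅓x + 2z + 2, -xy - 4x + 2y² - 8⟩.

G = {x - 6z - 6, y + 7z + 5, z² + 47/35z + 12/35}

f_1 = 3x + 2y - 4z - 8, LT = x.
f_2 = -⅓x + 2z + 2, LT = x.
f_3 = -xy - 4x + 2y² - 8, LT = xy.

S(f_1,f_2): lcm = x. S = ⅔y + 14/3z + 10/3.
  leading term y: no divisor's leading term divides it; move ⅔y to the remainder.
  leading term z: no divisor's leading term divides it; move 14/3z to the remainder.
  leading term 1: no divisor's leading term divides it; move 10/3 to the remainder.
  remainder ⅔y + 14/3z + 10/3 ≠ 0; add g_4 = ⅔y + 14/3z + 10/3 to the basis.

S(f_1,f_3): lcm = xy. S = -4x + 8/3y² - 4/3yz - 8/3y - 8.
  leading term x: subtract (-4/3)·f_1 from -4x + 8/3y² - 4/3yz - 8/3y - 8 → 8/3y² - 4/3yz - 16/3z - 56/3
  leading term y²: subtract (4y)·g_4 from 8/3y² - 4/3yz - 16/3z - 56/3 → -20yz - 40/3y - 16/3z - 56/3
  leading term yz: subtract (-30z)·g_4 from -20yz - 40/3y - 16/3z - 56/3 → -40/3y + 140z² + 284/3z - 56/3
  leading term y: subtract (-20)·g_4 from -40/3y + 140z² + 284/3z - 56/3 → 140z² + 188z + 48
  leading term z²: no divisor's leading term divides it; move 140z² to the remainder.
  leading term z: no divisor's leading term divides it; move 188z to the remainder.
  leading term 1: no divisor's leading term divides it; move 48 to the remainder.
  remainder 140z² + 188z + 48 ≠ 0; add g_5 = 140z² + 188z + 48 to the basis.

S(f_2,f_3): lcm = xy. S = -4x + 2y² - 6yz - 6y - 8.
  leading term x: subtract (-4/3)·f_1 from -4x + 2y² - 6yz - 6y - 8 → 2y² - 6yz - 10/3y - 16/3z - 56/3
  leading term y²: subtract (3y)·g_4 from 2y² - 6yz - 10/3y - 16/3z - 56/3 → -20yz - 40/3y - 16/3z - 56/3
  leading term yz: subtract (-30z)·g_4 from -20yz - 40/3y - 16/3z - 56/3 → -40/3y + 140z² + 284/3z - 56/3
  leading term y: subtract (-20)·g_4 from -40/3y + 140z² + 284/3z - 56/3 → 140z² + 188z + 48
  leading term z²: subtract (1)·g_5 from 140z² + 188z + 48 → 0
  remainder 0.

S(f_1,g_4): leading monomials are coprime, so the S-polynomial reduces to 0 (Buchberger's first criterion).
S(f_2,g_4): leading monomials are coprime, so the S-polynomial reduces to 0 (Buchberger's first criterion).
S(f_3,g_4): lcm = xy. S = -7xz - x - 2y² + 8.
  leading term xz: subtract (-7/3z)·f_1 from -7xz - x - 2y² + 8 → -x - 2y² + 14/3yz - 28/3z² - 56/3z + 8
  leading term x: subtract (-⅓)·f_1 from -x - 2y² + 14/3yz - 28/3z² - 56/3z + 8 → -2y² + 14/3yz + ⅔y - 28/3z² - 20z + 16/3
  leading term y²: subtract (-3y)·g_4 from -2y² + 14/3yz + ⅔y - 28/3z² - 20z + 16/3 → 56/3yz + 32/3y - 28/3z² - 20z + 16/3
  leading term yz: subtract (28z)·g_4 from 56/3yz + 32/3y - 28/3z² - 20z + 16/3 → 32/3y - 140z² - 340/3z + 16/3
  leading term y: subtract (16)·g_4 from 32/3y - 140z² - 340/3z + 16/3 → -140z² - 188z - 48
  leading term z²: subtract (-1)·g_5 from -140z² - 188z - 48 → 0
  remainder 0.

S(f_1,g_5): leading monomials are coprime, so the S-polynomial reduces to 0 (Buchberger's first criterion).
S(f_2,g_5): leading monomials are coprime, so the S-polynomial reduces to 0 (Buchberger's first criterion).
S(f_3,g_5): leading monomials are coprime, so the S-polynomial reduces to 0 (Buchberger's first criterion).
S(g_4,g_5): leading monomials are coprime, so the S-polynomial reduces to 0 (Buchberger's first criterion).
Every S-polynomial of the final basis reduces to 0, so we have a Gröbner basis.
Inter-reduce: drop elements whose leading term is divisible by another's, tail-reduce, and make monic.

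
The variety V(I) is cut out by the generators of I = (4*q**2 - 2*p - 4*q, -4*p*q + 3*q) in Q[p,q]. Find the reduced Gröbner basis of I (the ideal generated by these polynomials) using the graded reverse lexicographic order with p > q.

G = {p**2 - 3/4*p, p*q - 3/4*q, q**2 - 1/2*p - q}

f_1 = 4*q**2 - 2*p - 4*q, LT = q**2.
f_2 = -4*p*q + 3*q, LT = p*q.

S(f_1,f_2): lcm = p*q**2. S = -1/2*p**2 - p*q + 3/4*q**2.
  reduce S modulo (f_1, f_2):
  remainder -1/2*p**2 + 3/8*p ≠ 0; add g_3 = -1/2*p**2 + 3/8*p to the basis.

The other S-polynomials (S(f_1,g_3), S(f_2,g_3)) all reduce to 0 modulo the current basis, so we have a Gröbner basis.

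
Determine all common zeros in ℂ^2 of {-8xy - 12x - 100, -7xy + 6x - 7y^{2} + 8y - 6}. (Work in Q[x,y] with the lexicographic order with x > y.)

{(-5, 1), (115/132 - 5*sqrt(9769)/132, -19/28 + sqrt(9769)/28), (115/132 + 5*sqrt(9769)/132, -sqrt(9769)/28 - 19/28)}

Compute a lex Gröbner basis by Buchberger's algorithm.
f_1 = -8xy - 12x - 100, LT = xy.
f_2 = -7xy + 6x - 7y^{2} + 8y - 6, LT = xy.

S(f_1,f_2): lcm = xy. S = \tfrac{33}{14}x - y^{2} + \tfrac{8}{7}y + \tfrac{163}{14}.
  reduce S modulo (f_1, f_2):
  remainder \tfrac{33}{14}x - y^{2} + \tfrac{8}{7}y + \tfrac{163}{14} ≠ 0; add h_3 = \tfrac{33}{14}x - y^{2} + \tfrac{8}{7}y + \tfrac{163}{14} to the basis.

S(f_1,h_3): lcm = xy. S = \tfrac{3}{2}x + \tfrac{14}{33}y^{3} - \tfrac{16}{33}y^{2} - \tfrac{163}{33}y + \tfrac{25}{2}.
  reduce S modulo (f_1, f_2, h_3):
  remainder \tfrac{14}{33}y^{3} + \tfrac{5}{33}y^{2} - \tfrac{17}{3}y + \tfrac{56}{11} ≠ 0; add h_4 = \tfrac{14}{33}y^{3} + \tfrac{5}{33}y^{2} - \tfrac{17}{3}y + \tfrac{56}{11} to the basis.

The other S-polynomials (S(f_2,h_3), S(f_1,h_4), S(f_2,h_4), S(h_3,h_4)) all reduce to 0 modulo the current basis, so we have a Gröbner basis.
Inter-reduce: drop elements whose leading term is divisible by another's, tail-reduce, and make monic.
Reduced Gröbner basis: {x - \tfrac{14}{33}y^{2} + \tfrac{16}{33}y + \tfrac{163}{33}, y^{3} + \tfrac{5}{14}y^{2} - \tfrac{187}{14}y + 12}.

A lex Gröbner basis eliminates variables successively. Here y^{3} + \tfrac{5}{14}y^{2} - \tfrac{187}{14}y + 12 depends only on y, with roots {1, -19/28 + sqrt(9769)/28, -sqrt(9769)/28 - 19/28}; lifting each root through the earlier basis elements recovers the full solutions.
  y = 1: the earlier basis element becomes x + 5 = 0, giving x = -5 — point (-5, 1).
  y = -19/28 + sqrt(9769)/28: the earlier basis element becomes x - 115/132 + 5*sqrt(9769)/132 = 0, giving x = 115/132 - 5*sqrt(9769)/132 — point (115/132 - 5*sqrt(9769)/132, -19/28 + sqrt(9769)/28).
  y = -sqrt(9769)/28 - 19/28: the earlier basis element becomes x - 5*sqrt(9769)/132 - 115/132 = 0, giving x = 115/132 + 5*sqrt(9769)/132 — point (115/132 + 5*sqrt(9769)/132, -sqrt(9769)/28 - 19/28).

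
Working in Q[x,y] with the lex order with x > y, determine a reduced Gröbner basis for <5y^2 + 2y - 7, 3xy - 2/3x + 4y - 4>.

G = {x - 60/73y + 60/73, y^2 + 2/5y - 7/5}

f_1 = 5y^2 + 2y - 7, LT = y^2.
f_2 = 3xy - 2/3x + 4y - 4, LT = xy.

S(f_1,f_2): lcm = xy^2. S = 28/45xy - 7/5x - 4/3y^2 + 4/3y.
  leading term xy: subtract (28/135)·f_2 from 28/45xy - 7/5x - 4/3y^2 + 4/3y → -511/405x - 4/3y^2 + 68/135y + 112/135
  leading term x: no divisor's leading term divides it; move -511/405x to the remainder.
  leading term y^2: subtract (-4/15)·f_1 from -4/3y^2 + 68/135y + 112/135 → 28/27y - 28/27
  leading term y: no divisor's leading term divides it; move 28/27y to the remainder.
  leading term 1: no divisor's leading term divides it; move -28/27 to the remainder.
  remainder -511/405x + 28/27y - 28/27 ≠ 0; add g_3 = -511/405x + 28/27y - 28/27 to the basis.

S(f_1,g_3): leading monomials are coprime, so the S-polynomial reduces to 0 (Buchberger's first criterion).
S(f_2,g_3): lcm = xy. S = -2/9x + 60/73y^2 + 112/219y - 4/3.
  leading term x: subtract (90/511)·g_3 from -2/9x + 60/73y^2 + 112/219y - 4/3 → 60/73y^2 + 24/73y - 84/73
  leading term y^2: subtract (12/73)·f_1 from 60/73y^2 + 24/73y - 84/73 → 0
  remainder 0.

Every S-polynomial of the final basis reduces to 0, so we have a Gröbner basis.
Inter-reduce: drop elements whose leading term is divisible by another's, tail-reduce, and make monic.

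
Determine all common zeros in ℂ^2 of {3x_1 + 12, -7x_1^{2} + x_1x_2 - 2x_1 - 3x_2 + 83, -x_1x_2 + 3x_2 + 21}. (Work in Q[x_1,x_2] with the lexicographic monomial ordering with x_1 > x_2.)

{(-4, -3)}

Compute a lex Gröbner basis by Buchberger's algorithm.
f_1 = 3x_1 + 12, LT = x_1.
f_2 = -7x_1^{2} + x_1x_2 - 2x_1 - 3x_2 + 83, LT = x_1^{2}.
f_3 = -x_1x_2 + 3x_2 + 21, LT = x_1x_2.

S(f_1,f_2): lcm = x_1^{2}. S = \tfrac{1}{7}x_1x_2 + \tfrac{26}{7}x_1 - \tfrac{3}{7}x_2 + \tfrac{83}{7}.
  leading term x_1x_2: subtract (\tfrac{1}{21}x_2)·f_1 from \tfrac{1}{7}x_1x_2 + \tfrac{26}{7}x_1 - \tfrac{3}{7}x_2 + \tfrac{83}{7} → \tfrac{26}{7}x_1 - x_2 + \tfrac{83}{7}
  leading term x_1: subtract (\tfrac{26}{21})·f_1 from \tfrac{26}{7}x_1 - x_2 + \tfrac{83}{7} → -x_2 - 3
  leading term x_2: no divisor's leading term divides it; move -x_2 to the remainder.
  leading term 1: no divisor's leading term divides it; move -3 to the remainder.
  remainder -x_2 - 3 ≠ 0; add h_4 = -x_2 - 3 to the basis.

S(f_1,f_3): lcm = x_1x_2. S = 7x_2 + 21.
  leading term x_2: subtract (-7)·h_4 from 7x_2 + 21 → 0
  remainder 0.

S(f_2,f_3): lcm = x_1^{2}x_2. S = -\tfrac{1}{7}x_1x_2^{2} + \tfrac{23}{7}x_1x_2 + 21x_1 + \tfrac{3}{7}x_2^{2} - \tfrac{83}{7}x_2.
  leading term x_1x_2^{2}: subtract (-\tfrac{1}{21}x_2^{2})·f_1 from -\tfrac{1}{7}x_1x_2^{2} + \tfrac{23}{7}x_1x_2 + 21x_1 + \tfrac{3}{7}x_2^{2} - \tfrac{83}{7}x_2 → \tfrac{23}{7}x_1x_2 + 21x_1 + x_2^{2} - \tfrac{83}{7}x_2
  leading term x_1x_2: subtract (\tfrac{23}{21}x_2)·f_1 from \tfrac{23}{7}x_1x_2 + 21x_1 + x_2^{2} - \tfrac{83}{7}x_2 → 21x_1 + x_2^{2} - 25x_2
  leading term x_1: subtract (7)·f_1 from 21x_1 + x_2^{2} - 25x_2 → x_2^{2} - 25x_2 - 84
  leading term x_2^{2}: subtract (-x_2)·h_4 from x_2^{2} - 25x_2 - 84 → -28x_2 - 84
  leading term x_2: subtract (28)·h_4 from -28x_2 - 84 → 0
  remainder 0.

S(f_1,h_4): leading monomials are coprime, so the S-polynomial reduces to 0 (Buchberger's first criterion).
S(f_2,h_4): leading monomials are coprime, so the S-polynomial reduces to 0 (Buchberger's first criterion).
S(f_3,h_4): lcm = x_1x_2. S = -3x_1 - 3x_2 - 21.
  leading term x_1: subtract (-1)·f_1 from -3x_1 - 3x_2 - 21 → -3x_2 - 9
  leading term x_2: subtract (3)·h_4 from -3x_2 - 9 → 0
  remainder 0.

Every S-polynomial of the final basis reduces to 0, so we have a Gröbner basis.
Inter-reduce: drop elements whose leading term is divisible by another's, tail-reduce, and make monic.
Reduced Gröbner basis: {x_1 + 4, x_2 + 3}.

Elimination: the polynomial x_2 + 3 lies in the elimination ideal for x_2, so x_2 ∈ {-3}. For each such x_2, the remaining basis elements (now univariate) give the rest of the solution.
  x_2 = -3: the earlier basis element becomes x_1 + 4 = 0, giving x_1 = -4 — point (-4, -3).
Each listed point satisfies every original equation (direct substitution).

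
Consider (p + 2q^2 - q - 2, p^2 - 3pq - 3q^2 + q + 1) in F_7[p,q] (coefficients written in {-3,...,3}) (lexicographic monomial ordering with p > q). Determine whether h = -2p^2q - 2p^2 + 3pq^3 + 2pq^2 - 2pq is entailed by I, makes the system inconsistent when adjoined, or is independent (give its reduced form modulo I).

-2p^2q - 2p^2 + 3pq^3 + 2pq^2 - 2pq is independent of I; its normal form modulo I is 3q^3 + 3q^2 - q + 2.

First compute the reduced Gröbner basis of I by Buchberger's algorithm.
f_1 = p + 2q^2 - q - 2, LT = p.
f_2 = p^2 - 3pq - 3q^2 + q + 1, LT = p^2.

S(f_1,f_2): lcm = p^2. S = 2pq^2 + 2pq - 2p + 3q^2 - q - 1.
  leading term pq^2: subtract (2q^2)·f_1 from 2pq^2 + 2pq - 2p + 3q^2 - q - 1 → 2pq - 2p + 3q^4 + 2q^3 - q - 1
  leading term pq: subtract (2q)·f_1 from 2pq - 2p + 3q^4 + 2q^3 - q - 1 → -2p + 3q^4 - 2q^3 + 2q^2 + 3q - 1
  leading term p: subtract (-2)·f_1 from -2p + 3q^4 - 2q^3 + 2q^2 + 3q - 1 → 3q^4 - 2q^3 - q^2 + q + 2
  leading term q^4: no divisor's leading term divides it; move 3q^4 to the remainder.
  leading term q^3: no divisor's leading term divides it; move -2q^3 to the remainder.
  leading term q^2: no divisor's leading term divides it; move -q^2 to the remainder.
  leading term q: no divisor's leading term divides it; move q to the remainder.
  leading term 1: no divisor's leading term divides it; move 2 to the remainder.
  remainder 3q^4 - 2q^3 - q^2 + q + 2 ≠ 0; add k_3 = 3q^4 - 2q^3 - q^2 + q + 2 to the basis.

The other S-polynomials (S(f_1,k_3), S(f_2,k_3)) all reduce to 0 modulo the current basis, so we have a Gröbner basis.
Inter-reduce: drop elements whose leading term is divisible by another's, tail-reduce, and make monic.
Reduced Gröbner basis: {p + 2q^2 - q - 2, q^4 - 3q^3 + 2q^2 - 2q + 3}.
Label its elements g_1 = p + 2q^2 - q - 2, g_2 = q^4 - 3q^3 + 2q^2 - 2q + 3.

Reduce h = -2p^2q - 2p^2 + 3pq^3 + 2pq^2 - 2pq modulo G:
  leading term p^2q: subtract (-2pq)·g_1 from -2p^2q - 2p^2 + 3pq^3 + 2pq^2 - 2pq → -2p^2 + pq
  leading term p^2: subtract (-2p)·g_1 from -2p^2 + pq → -3pq^2 - pq + 3p
  leading term pq^2: subtract (-3q^2)·g_1 from -3pq^2 - pq + 3p → -pq + 3p - q^4 - 3q^3 + q^2
  leading term pq: subtract (-q)·g_1 from -pq + 3p - q^4 - 3q^3 + q^2 → 3p - q^4 - q^3 - 2q
  leading term p: subtract (3)·g_1 from 3p - q^4 - q^3 - 2q → -q^4 - q^3 + q^2 + q - 1
  leading term q^4: subtract (-1)·g_2 from -q^4 - q^3 + q^2 + q - 1 → 3q^3 + 3q^2 - q + 2
  leading term q^3: no divisor's leading term divides it; move 3q^3 to the remainder.
  leading term q^2: no divisor's leading term divides it; move 3q^2 to the remainder.
  leading term q: no divisor's leading term divides it; move -q to the remainder.
  leading term 1: no divisor's leading term divides it; move 2 to the remainder.
  normal form = 3q^3 + 3q^2 - q + 2.
The normal form is nonzero, so h ∉ I. Since h minus its normal form lies in I, I + (h) = I + (r) where r = 3q^3 + 3q^2 - q + 2; decide whether this ideal is the whole ring.
Run Buchberger on G together with r (pairs among the g_i already reduce to 0 since G is a Gröbner basis):
g_1 = p + 2q^2 - q - 2, LT = p.
g_2 = q^4 - 3q^3 + 2q^2 - 2q + 3, LT = q^4.
r = 3q^3 + 3q^2 - q + 2, LT = q^3.

S(g_2,r): lcm = q^4. S = 3q^3 + 2q + 3.
  leading term q^3: subtract (1)·r from 3q^3 + 2q + 3 → -3q^2 + 3q + 1
  leading term q^2: no divisor's leading term divides it; move -3q^2 to the remainder.
  leading term q: no divisor's leading term divides it; move 3q to the remainder.
  leading term 1: no divisor's leading term divides it; move 1 to the remainder.
  remainder -3q^2 + 3q + 1 ≠ 0; add m_4 = -3q^2 + 3q + 1 to the basis.

S(g_2,m_4): lcm = q^4. S = -2q^3 - 2q + 3.
  leading term q^3: subtract (-3)·r from -2q^3 - 2q + 3 → 2q^2 + 2q + 2
  leading term q^2: subtract (-3)·m_4 from 2q^2 + 2q + 2 → -3q - 2
  leading term q: no divisor's leading term divides it; move -3q to the remainder.
  leading term 1: no divisor's leading term divides it; move -2 to the remainder.
  remainder -3q - 2 ≠ 0; add m_5 = -3q - 2 to the basis.

The other S-polynomials (S(g_1,g_2), S(g_1,r), S(g_1,m_4), S(r,m_4), S(g_1,m_5), S(g_2,m_5), S(r,m_5), S(m_4,m_5)) all reduce to 0 modulo the current basis, so we have a Gröbner basis.
Inter-reduce: drop elements whose leading term is divisible by another's, tail-reduce, and make monic.
Reduced Gröbner basis: {p - 2, q + 3}.
The reduced Gröbner basis of I + (h) is {p - 2, q + 3} ≠ {1}, a proper ideal, so the enlarged system stays consistent: h is independent of I, with normal form 3q^3 + 3q^2 - q + 2.

The remainder on division by a Gröbner basis is unique — it is the normal form.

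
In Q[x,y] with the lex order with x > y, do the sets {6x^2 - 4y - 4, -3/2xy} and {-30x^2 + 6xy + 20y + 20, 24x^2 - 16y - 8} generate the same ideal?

No, the ideals differ.

Equality of ideals is decidable: compute both reduced Gröbner bases (unique for the ordering) and check whether they agree.
Buchberger on the first generating set:
f_1 = 6x^2 - 4y - 4, LT = x^2.
f_2 = -3/2xy, LT = xy.

S(f_1,f_2): lcm = x^2y. S = -2/3y^2 - 2/3y.
  reduce S modulo (f_1, f_2):
  remainder -2/3y^2 - 2/3y ≠ 0; add g_3 = -2/3y^2 - 2/3y to the basis.

The other S-polynomials (S(f_1,g_3), S(f_2,g_3)) all reduce to 0 modulo the current basis, so we have a Gröbner basis.
Inter-reduce: drop elements whose leading term is divisible by another's, tail-reduce, and make monic.
Reduced Gröbner basis: {x^2 - 2/3y - 2/3, xy, y^2 + y}.

Buchberger on the second generating set:
h_1 = -30x^2 + 6xy + 20y + 20, LT = x^2.
h_2 = 24x^2 - 16y - 8, LT = x^2.

S(h_1,h_2): lcm = x^2. S = -1/5xy - 1/3.
  reduce S modulo (h_1, h_2):
  remainder -1/5xy - 1/3 ≠ 0; add k_3 = -1/5xy - 1/3 to the basis.

S(h_1,k_3): lcm = x^2y. S = -1/5xy^2 - 5/3x - 2/3y^2 - 2/3y.
  reduce S modulo (h_1, h_2, k_3):
  remainder -5/3x - 2/3y^2 - 1/3y ≠ 0; add k_4 = -5/3x - 2/3y^2 - 1/3y to the basis.

S(k_3,k_4): lcm = xy. S = -2/5y^3 - 1/5y^2 + 5/3.
  reduce S modulo (h_1, h_2, k_3, k_4):
  remainder -2/5y^3 - 1/5y^2 + 5/3 ≠ 0; add k_5 = -2/5y^3 - 1/5y^2 + 5/3 to the basis.

The other S-polynomials (S(h_2,k_3), S(h_1,k_4), S(h_2,k_4), S(h_1,k_5), S(h_2,k_5), S(k_3,k_5), S(k_4,k_5)) all reduce to 0 modulo the current basis, so we have a Gröbner basis.
Inter-reduce: drop elements whose leading term is divisible by another's, tail-reduce, and make monic.
Reduced Gröbner basis: {x + 2/5y^2 + 1/5y, y^3 + 1/2y^2 - 25/6}.

Since the reduced bases disagree, the two ideals are not the same.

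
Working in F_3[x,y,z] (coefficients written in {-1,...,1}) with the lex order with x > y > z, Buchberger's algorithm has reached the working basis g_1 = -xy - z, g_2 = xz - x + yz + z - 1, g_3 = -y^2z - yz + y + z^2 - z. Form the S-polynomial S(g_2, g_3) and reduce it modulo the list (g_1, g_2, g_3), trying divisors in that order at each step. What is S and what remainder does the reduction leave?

lcm(LM(g_2), LM(g_3)) = xy^2z.
S = (lcm/LT(g_2))·g_2 − (lcm/LT(g_3))·g_3 = -xy^2 - xyz + xy + xz^2 - xz + y^3z + y^2z - y^2.
Reduce S modulo (g_1, g_2, g_3) in that order:
  leading term xy^2: subtract (y)·g_1 from -xy^2 - xyz + xy + xz^2 - xz + y^3z + y^2z - y^2 → -xyz + xy + xz^2 - xz + y^3z + y^2z - y^2 + yz
  leading term xyz: subtract (z)·g_1 from -xyz + xy + xz^2 - xz + y^3z + y^2z - y^2 + yz → xy + xz^2 - xz + y^3z + y^2z - y^2 + yz + z^2
  leading term xy: subtract (-1)·g_1 from xy + xz^2 - xz + y^3z + y^2z - y^2 + yz + z^2 → xz^2 - xz + y^3z + y^2z - y^2 + yz + z^2 - z
  leading term xz^2: subtract (z)·g_2 from xz^2 - xz + y^3z + y^2z - y^2 + yz + z^2 - z → y^3z + y^2z - y^2 - yz^2 + yz
  leading term y^3z: subtract (-y)·g_3 from y^3z + y^2z - y^2 - yz^2 + yz → 0
The remainder is 0, so this S-polynomial contributes no new basis element.

S(g_2, g_3) = -xy^2 - xyz + xy + xz^2 - xz + y^3z + y^2z - y^2; remainder on division = 0.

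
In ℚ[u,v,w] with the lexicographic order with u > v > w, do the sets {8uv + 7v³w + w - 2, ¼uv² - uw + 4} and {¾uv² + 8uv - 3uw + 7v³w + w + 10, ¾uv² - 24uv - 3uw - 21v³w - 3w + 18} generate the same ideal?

Since reduced Gröbner bases are canonical representatives of ideals under a given ordering, it suffices to compute and compare them.
Buchberger on the first generating set:
f_1 = 8uv + 7v³w + w - 2, LT = uv.
f_2 = ¼uv² - uw + 4, LT = uv².

S(f_1,f_2): lcm = uv². S = 4uw + ⅞v⁴w + ⅛vw - ¼v - 16.
  reduce S modulo (f_1, f_2):
  remainder 4uw + ⅞v⁴w + ⅛vw - ¼v - 16 ≠ 0; add g_3 = 4uw + ⅞v⁴w + ⅛vw - ¼v - 16 to the basis.

S(f_1,g_3): lcm = uvw. S = -7/32v⁵w + ⅞v³w² - 1/32v²w + 1/16v² + 4v + ⅛w² - ¼w.
  reduce S modulo (f_1, f_2, g_3):
  remainder -7/32v⁵w + ⅞v³w² - 1/32v²w + 1/16v² + 4v + ⅛w² - ¼w ≠ 0; add g_4 = -7/32v⁵w + ⅞v³w² - 1/32v²w + 1/16v² + 4v + ⅛w² - ¼w to the basis.

The other S-polynomials (S(f_2,g_3), S(f_1,g_4), S(f_2,g_4), S(g_3,g_4)) all reduce to 0 modulo the current basis, so we have a Gröbner basis.
Inter-reduce: drop elements whose leading term is divisible by another's, tail-reduce, and make monic.
Reduced Gröbner basis: {uv + ⅞v³w + ⅛w - ¼, uw + 7/32v⁴w + 1/32vw - 1/16v - 4, v⁵w - 4v³w² + 1/7v²w - 2/7v² - 128/7v - 4/7w² + 8/7w}.

Buchberger on the second generating set:
h_1 = ¾uv² + 8uv - 3uw + 7v³w + w + 10, LT = uv².
h_2 = ¾uv² - 24uv - 3uw - 21v³w - 3w + 18, LT = uv².

S(h_1,h_2): lcm = uv². S = 128/3uv + 112/3v³w + 16/3w - 32/3.
  reduce S modulo (h_1, h_2):
  remainder 128/3uv + 112/3v³w + 16/3w - 32/3 ≠ 0; add k_3 = 128/3uv + 112/3v³w + 16/3w - 32/3 to the basis.

S(h_1,k_3): lcm = uv². S = 32/3uv - 4uw - ⅞v⁴w + 28/3v³w - ⅛vw + ¼v + 4/3w + 40/3.
  reduce S modulo (h_1, h_2, k_3):
  remainder -4uw - ⅞v⁴w - ⅛vw + ¼v + 16 ≠ 0; add k_4 = -4uw - ⅞v⁴w - ⅛vw + ¼v + 16 to the basis.

S(h_1,k_4): lcm = uv²w. S = 32/3uvw - 4uw² - 7/32v⁶w + 28/3v³w² - 1/32v³w + 1/16v³ + 4v² + 4/3w² + 40/3w.
  reduce S modulo (h_1, h_2, k_3, k_4):
  remainder -7/32v⁶w + ⅞v⁴w² - 1/32v³w + 1/16v³ + 4v² + ⅛vw² - ¼vw ≠ 0; add k_5 = -7/32v⁶w + ⅞v⁴w² - 1/32v³w + 1/16v³ + 4v² + ⅛vw² - ¼vw to the basis.

S(k_3,k_4): lcm = uvw. S = -7/32v⁵w + ⅞v³w² - 1/32v²w + 1/16v² + 4v + ⅛w² - ¼w.
  reduce S modulo (h_1, h_2, k_3, k_4, k_5):
  remainder -7/32v⁵w + ⅞v³w² - 1/32v²w + 1/16v² + 4v + ⅛w² - ¼w ≠ 0; add k_6 = -7/32v⁵w + ⅞v³w² - 1/32v²w + 1/16v² + 4v + ⅛w² - ¼w to the basis.

The other S-polynomials (S(h_2,k_3), S(h_2,k_4), S(h_1,k_5), S(h_2,k_5), S(k_3,k_5), S(k_4,k_5), S(h_1,k_6), S(h_2,k_6), S(k_3,k_6), S(k_4,k_6), S(k_5,k_6)) all reduce to 0 modulo the current basis, so we have a Gröbner basis.
Inter-reduce: drop elements whose leading term is divisible by another's, tail-reduce, and make monic.
Reduced Gröbner basis: {uv + ⅞v³w + ⅛w - ¼, uw + 7/32v⁴w + 1/32vw - 1/16v - 4, v⁵w - 4v³w² + 1/7v²w - 2/7v² - 128/7v - 4/7w² + 8/7w}.

These coincide, so the ideals are equal.

Yes, the ideals are equal.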